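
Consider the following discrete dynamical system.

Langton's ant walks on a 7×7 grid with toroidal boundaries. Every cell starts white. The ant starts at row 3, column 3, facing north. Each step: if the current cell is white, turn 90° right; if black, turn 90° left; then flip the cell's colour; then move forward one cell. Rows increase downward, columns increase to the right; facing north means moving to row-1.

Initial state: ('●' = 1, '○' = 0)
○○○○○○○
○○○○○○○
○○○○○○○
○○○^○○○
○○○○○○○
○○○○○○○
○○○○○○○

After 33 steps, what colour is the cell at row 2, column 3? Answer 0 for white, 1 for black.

1

k=0  ○○○○○○○
○○○○○○○
○○○○○○○
○○○^○○○
○○○○○○○
○○○○○○○
○○○○○○○
k=1  ○○○○○○○
○○○○○○○
○○○○○○○
○○○●>○○
○○○○○○○
○○○○○○○
○○○○○○○
k=2  ○○○○○○○
○○○○○○○
○○○○○○○
○○○●●○○
○○○○v○○
○○○○○○○
○○○○○○○
k=3  ○○○○○○○
○○○○○○○
○○○○○○○
○○○●●○○
○○○<●○○
○○○○○○○
○○○○○○○
k=4  ○○○○○○○
○○○○○○○
○○○○○○○
○○○^●○○
○○○●●○○
○○○○○○○
○○○○○○○
k=5  ○○○○○○○
○○○○○○○
○○○○○○○
○○<○●○○
○○○●●○○
○○○○○○○
○○○○○○○
k=6  ○○○○○○○
○○○○○○○
○○^○○○○
○○●○●○○
○○○●●○○
○○○○○○○
○○○○○○○
k=7  ○○○○○○○
○○○○○○○
○○●>○○○
○○●○●○○
○○○●●○○
○○○○○○○
○○○○○○○
k=8  ○○○○○○○
○○○○○○○
○○●●○○○
○○●v●○○
○○○●●○○
○○○○○○○
○○○○○○○
k=9  ○○○○○○○
○○○○○○○
○○●●○○○
○○<●●○○
○○○●●○○
○○○○○○○
○○○○○○○
k=10  ○○○○○○○
○○○○○○○
○○●●○○○
○○○●●○○
○○v●●○○
○○○○○○○
○○○○○○○
k=11  ○○○○○○○
○○○○○○○
○○●●○○○
○○○●●○○
○<●●●○○
○○○○○○○
○○○○○○○
k=12  ○○○○○○○
○○○○○○○
○○●●○○○
○^○●●○○
○●●●●○○
○○○○○○○
○○○○○○○
k=13  ○○○○○○○
○○○○○○○
○○●●○○○
○●>●●○○
○●●●●○○
○○○○○○○
○○○○○○○
k=14  ○○○○○○○
○○○○○○○
○○●●○○○
○●●●●○○
○●v●●○○
○○○○○○○
○○○○○○○
k=15  ○○○○○○○
○○○○○○○
○○●●○○○
○●●●●○○
○●○>●○○
○○○○○○○
○○○○○○○
k=16  ○○○○○○○
○○○○○○○
○○●●○○○
○●●^●○○
○●○○●○○
○○○○○○○
○○○○○○○
k=17  ○○○○○○○
○○○○○○○
○○●●○○○
○●<○●○○
○●○○●○○
○○○○○○○
○○○○○○○
k=18  ○○○○○○○
○○○○○○○
○○●●○○○
○●○○●○○
○●v○●○○
○○○○○○○
○○○○○○○
k=19  ○○○○○○○
○○○○○○○
○○●●○○○
○●○○●○○
○<●○●○○
○○○○○○○
○○○○○○○
k=20  ○○○○○○○
○○○○○○○
○○●●○○○
○●○○●○○
○○●○●○○
○v○○○○○
○○○○○○○
k=21  ○○○○○○○
○○○○○○○
○○●●○○○
○●○○●○○
○○●○●○○
<●○○○○○
○○○○○○○
k=22  ○○○○○○○
○○○○○○○
○○●●○○○
○●○○●○○
^○●○●○○
●●○○○○○
○○○○○○○
k=23  ○○○○○○○
○○○○○○○
○○●●○○○
○●○○●○○
●>●○●○○
●●○○○○○
○○○○○○○
k=24  ○○○○○○○
○○○○○○○
○○●●○○○
○●○○●○○
●●●○●○○
●v○○○○○
○○○○○○○
k=25  ○○○○○○○
○○○○○○○
○○●●○○○
○●○○●○○
●●●○●○○
●○>○○○○
○○○○○○○
k=26  ○○○○○○○
○○○○○○○
○○●●○○○
○●○○●○○
●●●○●○○
●○●○○○○
○○v○○○○
k=27  ○○○○○○○
○○○○○○○
○○●●○○○
○●○○●○○
●●●○●○○
●○●○○○○
○<●○○○○
k=28  ○○○○○○○
○○○○○○○
○○●●○○○
○●○○●○○
●●●○●○○
●^●○○○○
○●●○○○○
k=29  ○○○○○○○
○○○○○○○
○○●●○○○
○●○○●○○
●●●○●○○
●●>○○○○
○●●○○○○
k=30  ○○○○○○○
○○○○○○○
○○●●○○○
○●○○●○○
●●^○●○○
●●○○○○○
○●●○○○○
k=31  ○○○○○○○
○○○○○○○
○○●●○○○
○●○○●○○
●<○○●○○
●●○○○○○
○●●○○○○
k=32  ○○○○○○○
○○○○○○○
○○●●○○○
○●○○●○○
●○○○●○○
●v○○○○○
○●●○○○○
k=33  ○○○○○○○
○○○○○○○
○○●●○○○
○●○○●○○
●○○○●○○
●○>○○○○
○●●○○○○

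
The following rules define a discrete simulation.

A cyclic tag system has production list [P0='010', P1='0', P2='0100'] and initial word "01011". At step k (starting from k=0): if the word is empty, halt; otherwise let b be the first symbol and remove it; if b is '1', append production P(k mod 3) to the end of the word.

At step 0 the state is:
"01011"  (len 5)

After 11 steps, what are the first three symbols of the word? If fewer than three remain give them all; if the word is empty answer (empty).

(empty)

t=0: "01011"  (len 5)
t=1: "1011"  (len 4)
t=2: "0110"  (len 4)
t=3: "110"  (len 3)
t=4: "10010"  (len 5)
t=5: "00100"  (len 5)
t=6: "0100"  (len 4)
t=7: "100"  (len 3)
t=8: "000"  (len 3)
t=9: "00"  (len 2)
t=10: "0"  (len 1)
t=11: (halted — word empty)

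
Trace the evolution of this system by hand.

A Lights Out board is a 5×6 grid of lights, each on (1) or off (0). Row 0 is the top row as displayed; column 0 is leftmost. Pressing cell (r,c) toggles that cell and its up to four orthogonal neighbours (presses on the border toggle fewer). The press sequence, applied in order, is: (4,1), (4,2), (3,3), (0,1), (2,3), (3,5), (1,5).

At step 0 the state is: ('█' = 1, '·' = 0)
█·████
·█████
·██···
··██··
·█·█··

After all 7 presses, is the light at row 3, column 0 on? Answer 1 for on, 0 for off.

0

gen 0: █·████
·█████
·██···
··██··
·█·█··
gen 1: █·████
·█████
·██···
·███··
█·██··
gen 2: █·████
·█████
·██···
·█·█··
██····
gen 3: █·████
·█████
·███··
·██·█·
██·█··
gen 4: ·█·███
··████
·███··
·██·█·
██·█··
gen 5: ·█·███
··█·██
·█··█·
·████·
██·█··
gen 6: ·█·███
··█·██
·█··██
·███·█
██·█·█
gen 7: ·█·██·
··█···
·█··█·
·███·█
██·█·█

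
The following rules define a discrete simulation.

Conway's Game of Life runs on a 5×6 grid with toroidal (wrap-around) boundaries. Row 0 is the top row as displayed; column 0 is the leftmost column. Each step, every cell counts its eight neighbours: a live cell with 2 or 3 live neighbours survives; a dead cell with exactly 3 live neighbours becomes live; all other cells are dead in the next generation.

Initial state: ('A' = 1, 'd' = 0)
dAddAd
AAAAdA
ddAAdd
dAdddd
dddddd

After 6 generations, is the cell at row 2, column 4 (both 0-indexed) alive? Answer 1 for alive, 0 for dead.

0

k=0  dAddAd
AAAAdA
ddAAdd
dAdddd
dddddd
k=1  dAdAAA
AddddA
dddAAd
ddAddd
dddddd
k=2  ddddAA
AdAddd
dddAAA
dddAdd
ddAAAd
k=3  dAAdAA
Addddd
ddAAAA
dddddA
ddAddA
k=4  dAAAAA
Addddd
AddAAA
AdAddA
dAAAdA
k=5  dddddA
dddddd
dddAAd
dddddd
dddddd
k=6  dddddd
ddddAd
dddddd
dddddd
dddddd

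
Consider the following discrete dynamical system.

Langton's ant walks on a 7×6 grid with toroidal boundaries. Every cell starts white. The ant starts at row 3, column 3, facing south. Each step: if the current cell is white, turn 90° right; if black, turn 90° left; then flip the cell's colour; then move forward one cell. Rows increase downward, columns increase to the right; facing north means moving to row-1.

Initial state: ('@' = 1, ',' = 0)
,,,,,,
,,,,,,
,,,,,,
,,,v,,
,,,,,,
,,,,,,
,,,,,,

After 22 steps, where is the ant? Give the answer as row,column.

2,0

t=0: ,,,,,,
,,,,,,
,,,,,,
,,,v,,
,,,,,,
,,,,,,
,,,,,,
t=1: ,,,,,,
,,,,,,
,,,,,,
,,<@,,
,,,,,,
,,,,,,
,,,,,,
t=2: ,,,,,,
,,,,,,
,,^,,,
,,@@,,
,,,,,,
,,,,,,
,,,,,,
t=3: ,,,,,,
,,,,,,
,,@>,,
,,@@,,
,,,,,,
,,,,,,
,,,,,,
t=4: ,,,,,,
,,,,,,
,,@@,,
,,@v,,
,,,,,,
,,,,,,
,,,,,,
t=5: ,,,,,,
,,,,,,
,,@@,,
,,@,>,
,,,,,,
,,,,,,
,,,,,,
t=6: ,,,,,,
,,,,,,
,,@@,,
,,@,@,
,,,,v,
,,,,,,
,,,,,,
t=7: ,,,,,,
,,,,,,
,,@@,,
,,@,@,
,,,<@,
,,,,,,
,,,,,,
t=8: ,,,,,,
,,,,,,
,,@@,,
,,@^@,
,,,@@,
,,,,,,
,,,,,,
t=9: ,,,,,,
,,,,,,
,,@@,,
,,@@>,
,,,@@,
,,,,,,
,,,,,,
t=10: ,,,,,,
,,,,,,
,,@@^,
,,@@,,
,,,@@,
,,,,,,
,,,,,,
t=11: ,,,,,,
,,,,,,
,,@@@>
,,@@,,
,,,@@,
,,,,,,
,,,,,,
t=12: ,,,,,,
,,,,,,
,,@@@@
,,@@,v
,,,@@,
,,,,,,
,,,,,,
t=13: ,,,,,,
,,,,,,
,,@@@@
,,@@<@
,,,@@,
,,,,,,
,,,,,,
t=14: ,,,,,,
,,,,,,
,,@@^@
,,@@@@
,,,@@,
,,,,,,
,,,,,,
t=15: ,,,,,,
,,,,,,
,,@<,@
,,@@@@
,,,@@,
,,,,,,
,,,,,,
t=16: ,,,,,,
,,,,,,
,,@,,@
,,@v@@
,,,@@,
,,,,,,
,,,,,,
t=17: ,,,,,,
,,,,,,
,,@,,@
,,@,>@
,,,@@,
,,,,,,
,,,,,,
t=18: ,,,,,,
,,,,,,
,,@,^@
,,@,,@
,,,@@,
,,,,,,
,,,,,,
t=19: ,,,,,,
,,,,,,
,,@,@>
,,@,,@
,,,@@,
,,,,,,
,,,,,,
t=20: ,,,,,,
,,,,,^
,,@,@,
,,@,,@
,,,@@,
,,,,,,
,,,,,,
t=21: ,,,,,,
>,,,,@
,,@,@,
,,@,,@
,,,@@,
,,,,,,
,,,,,,
t=22: ,,,,,,
@,,,,@
v,@,@,
,,@,,@
,,,@@,
,,,,,,
,,,,,,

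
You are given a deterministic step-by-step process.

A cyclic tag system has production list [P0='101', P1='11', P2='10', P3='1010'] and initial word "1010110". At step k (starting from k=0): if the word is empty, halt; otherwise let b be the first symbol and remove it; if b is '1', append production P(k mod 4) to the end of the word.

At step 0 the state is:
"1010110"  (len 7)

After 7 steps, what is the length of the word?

step 0: "1010110"  (len 7)
step 1: "010110101"  (len 9)
step 2: "10110101"  (len 8)
step 3: "011010110"  (len 9)
step 4: "11010110"  (len 8)
step 5: "1010110101"  (len 10)
step 6: "01011010111"  (len 11)
step 7: "1011010111"  (len 10)

10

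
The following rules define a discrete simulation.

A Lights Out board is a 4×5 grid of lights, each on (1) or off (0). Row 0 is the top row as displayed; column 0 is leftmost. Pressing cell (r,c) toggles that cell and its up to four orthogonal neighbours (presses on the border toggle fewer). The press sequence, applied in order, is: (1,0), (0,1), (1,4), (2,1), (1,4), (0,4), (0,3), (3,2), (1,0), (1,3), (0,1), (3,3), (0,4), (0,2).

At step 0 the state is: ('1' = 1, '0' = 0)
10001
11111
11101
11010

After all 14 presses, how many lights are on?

12

gen 0: 10001
11111
11101
11010
gen 1: 00001
00111
01101
11010
gen 2: 11101
01111
01101
11010
gen 3: 11100
01100
01100
11010
gen 4: 11100
00100
10000
10010
gen 5: 11101
00111
10001
10010
gen 6: 11110
00110
10001
10010
gen 7: 11001
00100
10001
10010
gen 8: 11001
00100
10101
11100
gen 9: 01001
11100
00101
11100
gen 10: 01011
11011
00111
11100
gen 11: 10111
10011
00111
11100
gen 12: 10111
10011
00101
11011
gen 13: 10100
10010
00101
11011
gen 14: 11010
10110
00101
11011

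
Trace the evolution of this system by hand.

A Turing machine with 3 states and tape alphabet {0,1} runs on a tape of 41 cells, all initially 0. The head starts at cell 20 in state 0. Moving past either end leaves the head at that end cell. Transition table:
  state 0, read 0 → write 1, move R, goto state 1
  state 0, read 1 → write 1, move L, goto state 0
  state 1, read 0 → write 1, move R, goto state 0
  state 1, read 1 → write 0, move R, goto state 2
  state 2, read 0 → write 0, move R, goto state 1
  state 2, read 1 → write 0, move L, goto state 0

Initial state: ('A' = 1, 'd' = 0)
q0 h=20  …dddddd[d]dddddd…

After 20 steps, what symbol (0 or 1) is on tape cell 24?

t=0: q0 h=20  …dddddd[d]dddddd…
t=1: q1 h=21  …dddddA[d]dddddd…
t=2: q0 h=22  …ddddAA[d]dddddd…
t=3: q1 h=23  …dddAAA[d]dddddd…
t=4: q0 h=24  …ddAAAA[d]dddddd…
t=5: q1 h=25  …dAAAAA[d]dddddd…
t=6: q0 h=26  …AAAAAA[d]dddddd…
t=7: q1 h=27  …AAAAAA[d]dddddd…
t=8: q0 h=28  …AAAAAA[d]dddddd…
t=9: q1 h=29  …AAAAAA[d]dddddd…
t=10: q0 h=30  …AAAAAA[d]dddddd…
t=11: q1 h=31  …AAAAAA[d]dddddd…
t=12: q0 h=32  …AAAAAA[d]dddddd…
t=13: q1 h=33  …AAAAAA[d]dddddd…
t=14: q0 h=34  …AAAAAA[d]dddddd|
t=15: q1 h=35  …AAAAAA[d]ddddd|
t=16: q0 h=36  …AAAAAA[d]dddd|
t=17: q1 h=37  …AAAAAA[d]ddd|
t=18: q0 h=38  …AAAAAA[d]dd|
t=19: q1 h=39  …AAAAAA[d]d|
t=20: q0 h=40  …AAAAAA[d]|

1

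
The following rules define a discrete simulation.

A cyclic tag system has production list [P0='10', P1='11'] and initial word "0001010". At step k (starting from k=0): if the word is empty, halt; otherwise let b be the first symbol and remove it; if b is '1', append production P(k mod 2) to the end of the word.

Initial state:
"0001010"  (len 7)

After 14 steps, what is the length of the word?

11

t=0: "0001010"  (len 7)
t=1: "001010"  (len 6)
t=2: "01010"  (len 5)
t=3: "1010"  (len 4)
t=4: "01011"  (len 5)
t=5: "1011"  (len 4)
t=6: "01111"  (len 5)
t=7: "1111"  (len 4)
t=8: "11111"  (len 5)
t=9: "111110"  (len 6)
t=10: "1111011"  (len 7)
t=11: "11101110"  (len 8)
t=12: "110111011"  (len 9)
t=13: "1011101110"  (len 10)
t=14: "01110111011"  (len 11)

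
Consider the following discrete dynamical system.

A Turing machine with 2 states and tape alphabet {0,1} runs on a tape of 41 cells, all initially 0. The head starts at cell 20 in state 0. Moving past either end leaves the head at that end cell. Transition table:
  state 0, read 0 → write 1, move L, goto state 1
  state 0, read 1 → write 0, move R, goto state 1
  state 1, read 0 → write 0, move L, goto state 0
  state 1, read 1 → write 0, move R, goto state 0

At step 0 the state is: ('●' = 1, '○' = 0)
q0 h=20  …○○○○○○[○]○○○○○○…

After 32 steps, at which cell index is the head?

0

gen 0: q0 h=20  …○○○○○○[○]○○○○○○…
gen 1: q1 h=19  …○○○○○○[○]●○○○○○…
gen 2: q0 h=18  …○○○○○○[○]○●○○○○…
gen 3: q1 h=17  …○○○○○○[○]●○●○○○…
gen 4: q0 h=16  …○○○○○○[○]○●○●○○…
gen 5: q1 h=15  …○○○○○○[○]●○●○●○…
gen 6: q0 h=14  …○○○○○○[○]○●○●○●…
gen 7: q1 h=13  …○○○○○○[○]●○●○●○…
gen 8: q0 h=12  …○○○○○○[○]○●○●○●…
gen 9: q1 h=11  …○○○○○○[○]●○●○●○…
gen 10: q0 h=10  …○○○○○○[○]○●○●○●…
gen 11: q1 h= 9  …○○○○○○[○]●○●○●○…
gen 12: q0 h= 8  …○○○○○○[○]○●○●○●…
gen 13: q1 h= 7  …○○○○○○[○]●○●○●○…
gen 14: q0 h= 6  |○○○○○○[○]○●○●○●…
gen 15: q1 h= 5  |○○○○○[○]●○●○●○…
gen 16: q0 h= 4  |○○○○[○]○●○●○●…
gen 17: q1 h= 3  |○○○[○]●○●○●○…
gen 18: q0 h= 2  |○○[○]○●○●○●…
gen 19: q1 h= 1  |○[○]●○●○●○…
gen 20: q0 h= 0  |[○]○●○●○●…
gen 21: q1 h= 0  |[●]○●○●○●…
gen 22: q0 h= 1  |○[○]●○●○●○…
gen 23: q1 h= 0  |[○]●●○●○●…
gen 24: q0 h= 0  |[○]●●○●○●…
gen 25: q1 h= 0  |[●]●●○●○●…
gen 26: q0 h= 1  |○[●]●○●○●○…
gen 27: q1 h= 2  |○○[●]○●○●○●…
gen 28: q0 h= 3  |○○○[○]●○●○●○…
gen 29: q1 h= 2  |○○[○]●●○●○●…
gen 30: q0 h= 1  |○[○]○●●○●○…
gen 31: q1 h= 0  |[○]●○●●○●…
gen 32: q0 h= 0  |[○]●○●●○●…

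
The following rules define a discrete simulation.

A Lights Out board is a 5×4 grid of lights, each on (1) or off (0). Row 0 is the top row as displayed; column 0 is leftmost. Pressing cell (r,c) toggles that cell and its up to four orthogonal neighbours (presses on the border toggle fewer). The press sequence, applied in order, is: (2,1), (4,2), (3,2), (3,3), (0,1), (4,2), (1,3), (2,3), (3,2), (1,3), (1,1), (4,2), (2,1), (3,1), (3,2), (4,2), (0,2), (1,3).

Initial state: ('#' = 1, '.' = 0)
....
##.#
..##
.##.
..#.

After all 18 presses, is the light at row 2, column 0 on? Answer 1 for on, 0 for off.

0

t=0: ....
##.#
..##
.##.
..#.
t=1: ....
#..#
##.#
..#.
..#.
t=2: ....
#..#
##.#
....
.#.#
t=3: ....
#..#
####
.###
.###
t=4: ....
#..#
###.
.#..
.##.
t=5: ###.
##.#
###.
.#..
.##.
t=6: ###.
##.#
###.
.##.
...#
t=7: ####
###.
####
.##.
...#
t=8: ####
####
##..
.###
...#
t=9: ####
####
###.
....
..##
t=10: ###.
##..
####
....
..##
t=11: #.#.
..#.
#.##
....
..##
t=12: #.#.
..#.
#.##
..#.
.#..
t=13: #.#.
.##.
.#.#
.##.
.#..
t=14: #.#.
.##.
...#
#...
....
t=15: #.#.
.##.
..##
####
..#.
t=16: #.#.
.##.
..##
##.#
.#.#
t=17: ##.#
.#..
..##
##.#
.#.#
t=18: ##..
.###
..#.
##.#
.#.#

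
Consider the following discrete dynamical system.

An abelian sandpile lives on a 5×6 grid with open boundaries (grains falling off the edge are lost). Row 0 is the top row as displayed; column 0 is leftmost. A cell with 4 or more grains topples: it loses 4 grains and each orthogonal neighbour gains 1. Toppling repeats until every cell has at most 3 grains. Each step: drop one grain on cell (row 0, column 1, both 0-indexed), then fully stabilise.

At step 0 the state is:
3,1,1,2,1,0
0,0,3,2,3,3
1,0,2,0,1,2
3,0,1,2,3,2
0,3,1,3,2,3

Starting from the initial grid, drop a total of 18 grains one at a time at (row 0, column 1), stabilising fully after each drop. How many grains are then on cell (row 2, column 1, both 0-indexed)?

1

k=0  3,1,1,2,1,0
0,0,3,2,3,3
1,0,2,0,1,2
3,0,1,2,3,2
0,3,1,3,2,3
k=1  3,2,1,2,1,0
0,0,3,2,3,3
1,0,2,0,1,2
3,0,1,2,3,2
0,3,1,3,2,3
k=2  3,3,1,2,1,0
0,0,3,2,3,3
1,0,2,0,1,2
3,0,1,2,3,2
0,3,1,3,2,3
k=3  0,1,2,2,1,0
1,1,3,2,3,3
1,0,2,0,1,2
3,0,1,2,3,2
0,3,1,3,2,3
k=4  0,2,2,2,1,0
1,1,3,2,3,3
1,0,2,0,1,2
3,0,1,2,3,2
0,3,1,3,2,3
k=5  0,3,2,2,1,0
1,1,3,2,3,3
1,0,2,0,1,2
3,0,1,2,3,2
0,3,1,3,2,3
k=6  1,0,3,2,1,0
1,2,3,2,3,3
1,0,2,0,1,2
3,0,1,2,3,2
0,3,1,3,2,3
k=7  1,1,3,2,1,0
1,2,3,2,3,3
1,0,2,0,1,2
3,0,1,2,3,2
0,3,1,3,2,3
k=8  1,2,3,2,1,0
1,2,3,2,3,3
1,0,2,0,1,2
3,0,1,2,3,2
0,3,1,3,2,3
k=9  1,3,3,2,1,0
1,2,3,2,3,3
1,0,2,0,1,2
3,0,1,2,3,2
0,3,1,3,2,3
k=10  2,2,1,3,1,0
2,0,1,3,3,3
1,1,3,0,1,2
3,0,1,2,3,2
0,3,1,3,2,3
k=11  2,3,1,3,1,0
2,0,1,3,3,3
1,1,3,0,1,2
3,0,1,2,3,2
0,3,1,3,2,3
k=12  3,0,2,3,1,0
2,1,1,3,3,3
1,1,3,0,1,2
3,0,1,2,3,2
0,3,1,3,2,3
k=13  3,1,2,3,1,0
2,1,1,3,3,3
1,1,3,0,1,2
3,0,1,2,3,2
0,3,1,3,2,3
k=14  3,2,2,3,1,0
2,1,1,3,3,3
1,1,3,0,1,2
3,0,1,2,3,2
0,3,1,3,2,3
k=15  3,3,2,3,1,0
2,1,1,3,3,3
1,1,3,0,1,2
3,0,1,2,3,2
0,3,1,3,2,3
k=16  0,1,3,3,1,0
3,2,1,3,3,3
1,1,3,0,1,2
3,0,1,2,3,2
0,3,1,3,2,3
k=17  0,2,3,3,1,0
3,2,1,3,3,3
1,1,3,0,1,2
3,0,1,2,3,2
0,3,1,3,2,3
k=18  0,3,3,3,1,0
3,2,1,3,3,3
1,1,3,0,1,2
3,0,1,2,3,2
0,3,1,3,2,3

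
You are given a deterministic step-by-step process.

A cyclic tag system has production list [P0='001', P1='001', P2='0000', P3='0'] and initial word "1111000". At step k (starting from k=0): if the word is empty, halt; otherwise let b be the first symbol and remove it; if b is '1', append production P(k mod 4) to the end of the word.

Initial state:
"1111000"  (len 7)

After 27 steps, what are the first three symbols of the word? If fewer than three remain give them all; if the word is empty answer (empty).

000

gen 0: "1111000"  (len 7)
gen 1: "111000001"  (len 9)
gen 2: "11000001001"  (len 11)
gen 3: "10000010010000"  (len 14)
gen 4: "00000100100000"  (len 14)
gen 5: "0000100100000"  (len 13)
gen 6: "000100100000"  (len 12)
gen 7: "00100100000"  (len 11)
gen 8: "0100100000"  (len 10)
gen 9: "100100000"  (len 9)
gen 10: "00100000001"  (len 11)
gen 11: "0100000001"  (len 10)
gen 12: "100000001"  (len 9)
gen 13: "00000001001"  (len 11)
gen 14: "0000001001"  (len 10)
gen 15: "000001001"  (len 9)
gen 16: "00001001"  (len 8)
gen 17: "0001001"  (len 7)
gen 18: "001001"  (len 6)
gen 19: "01001"  (len 5)
gen 20: "1001"  (len 4)
gen 21: "001001"  (len 6)
gen 22: "01001"  (len 5)
gen 23: "1001"  (len 4)
gen 24: "0010"  (len 4)
gen 25: "010"  (len 3)
gen 26: "10"  (len 2)
gen 27: "00000"  (len 5)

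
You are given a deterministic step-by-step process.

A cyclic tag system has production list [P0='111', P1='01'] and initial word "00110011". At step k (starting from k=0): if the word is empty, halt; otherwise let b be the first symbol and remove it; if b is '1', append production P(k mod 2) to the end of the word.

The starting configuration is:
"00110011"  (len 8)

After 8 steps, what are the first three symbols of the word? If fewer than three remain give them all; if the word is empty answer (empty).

111

0) "00110011"  (len 8)
1) "0110011"  (len 7)
2) "110011"  (len 6)
3) "10011111"  (len 8)
4) "001111101"  (len 9)
5) "01111101"  (len 8)
6) "1111101"  (len 7)
7) "111101111"  (len 9)
8) "1110111101"  (len 10)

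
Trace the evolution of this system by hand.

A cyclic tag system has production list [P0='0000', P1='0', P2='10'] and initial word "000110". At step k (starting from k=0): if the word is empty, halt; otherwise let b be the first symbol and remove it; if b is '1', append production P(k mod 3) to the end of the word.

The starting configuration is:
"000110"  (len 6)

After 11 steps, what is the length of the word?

0

0) "000110"  (len 6)
1) "00110"  (len 5)
2) "0110"  (len 4)
3) "110"  (len 3)
4) "100000"  (len 6)
5) "000000"  (len 6)
6) "00000"  (len 5)
7) "0000"  (len 4)
8) "000"  (len 3)
9) "00"  (len 2)
10) "0"  (len 1)
11) (halted — word empty)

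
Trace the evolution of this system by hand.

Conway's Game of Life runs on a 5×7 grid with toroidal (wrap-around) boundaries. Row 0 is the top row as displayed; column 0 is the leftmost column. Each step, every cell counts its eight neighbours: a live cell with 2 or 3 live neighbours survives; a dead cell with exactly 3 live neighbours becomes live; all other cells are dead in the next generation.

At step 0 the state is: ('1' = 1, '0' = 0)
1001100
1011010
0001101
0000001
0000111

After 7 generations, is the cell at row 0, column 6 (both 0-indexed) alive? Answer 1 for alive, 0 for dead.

t=0: 1001100
1011010
0001101
0000001
0000111
t=1: 1110000
1110010
1011101
1001001
1001101
t=2: 0000110
0000110
0000100
0000000
0001110
t=3: 0000001
0001000
0000110
0001010
0001010
t=4: 0000100
0000110
0001010
0001011
0000011
t=5: 0000101
0001010
0001000
0000000
0000001
t=6: 0000101
0001010
0000100
0000000
0000010
t=7: 0000101
0001010
0000100
0000000
0000010

1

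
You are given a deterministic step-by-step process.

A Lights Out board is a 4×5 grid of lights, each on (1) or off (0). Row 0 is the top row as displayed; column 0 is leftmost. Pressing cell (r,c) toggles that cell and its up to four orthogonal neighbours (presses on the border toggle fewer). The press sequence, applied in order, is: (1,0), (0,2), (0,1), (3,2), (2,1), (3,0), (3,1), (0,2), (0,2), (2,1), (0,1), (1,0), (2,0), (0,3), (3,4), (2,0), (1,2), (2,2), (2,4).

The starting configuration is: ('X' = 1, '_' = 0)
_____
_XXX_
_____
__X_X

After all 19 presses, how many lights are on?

t=0: _____
_XXX_
_____
__X_X
t=1: X____
X_XX_
X____
__X_X
t=2: XXXX_
X__X_
X____
__X_X
t=3: ___X_
XX_X_
X____
__X_X
t=4: ___X_
XX_X_
X_X__
_X_XX
t=5: ___X_
X__X_
_X___
___XX
t=6: ___X_
X__X_
XX___
XX_XX
t=7: ___X_
X__X_
X____
__XXX
t=8: _XX__
X_XX_
X____
__XXX
t=9: ___X_
X__X_
X____
__XXX
t=10: ___X_
XX_X_
_XX__
_XXXX
t=11: XXXX_
X__X_
_XX__
_XXXX
t=12: _XXX_
_X_X_
XXX__
_XXXX
t=13: _XXX_
XX_X_
__X__
XXXXX
t=14: _X__X
XX___
__X__
XXXXX
t=15: _X__X
XX___
__X_X
XXX__
t=16: _X__X
_X___
XXX_X
_XX__
t=17: _XX_X
__XX_
XX__X
_XX__
t=18: _XX_X
___X_
X_XXX
_X___
t=19: _XX_X
___XX
X_X__
_X__X

9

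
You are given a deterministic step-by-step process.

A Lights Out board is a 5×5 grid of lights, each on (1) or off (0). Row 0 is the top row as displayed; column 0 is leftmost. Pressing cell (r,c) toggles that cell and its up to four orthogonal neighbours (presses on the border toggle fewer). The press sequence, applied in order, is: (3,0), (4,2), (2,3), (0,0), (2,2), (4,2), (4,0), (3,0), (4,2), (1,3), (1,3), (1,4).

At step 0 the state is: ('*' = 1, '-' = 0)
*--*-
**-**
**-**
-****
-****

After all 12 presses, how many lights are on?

gen 0: *--*-
**-**
**-**
-****
-****
gen 1: *--*-
**-**
-*-**
*-***
*****
gen 2: *--*-
**-**
-*-**
*--**
*---*
gen 3: *--*-
**--*
-**--
*---*
*---*
gen 4: -*-*-
-*--*
-**--
*---*
*---*
gen 5: -*-*-
-**-*
---*-
*-*-*
*---*
gen 6: -*-*-
-**-*
---*-
*---*
*****
gen 7: -*-*-
-**-*
---*-
----*
--***
gen 8: -*-*-
-**-*
*--*-
**--*
*-***
gen 9: -*-*-
-**-*
*--*-
***-*
**--*
gen 10: -*---
-*-*-
*----
***-*
**--*
gen 11: -*-*-
-**-*
*--*-
***-*
**--*
gen 12: -*-**
-***-
*--**
***-*
**--*

16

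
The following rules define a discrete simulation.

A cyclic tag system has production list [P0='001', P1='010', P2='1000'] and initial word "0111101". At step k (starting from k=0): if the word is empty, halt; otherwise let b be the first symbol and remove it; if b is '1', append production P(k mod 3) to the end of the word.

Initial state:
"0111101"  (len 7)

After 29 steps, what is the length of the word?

17

0) "0111101"  (len 7)
1) "111101"  (len 6)
2) "11101010"  (len 8)
3) "11010101000"  (len 11)
4) "1010101000001"  (len 13)
5) "010101000001010"  (len 15)
6) "10101000001010"  (len 14)
7) "0101000001010001"  (len 16)
8) "101000001010001"  (len 15)
9) "010000010100011000"  (len 18)
10) "10000010100011000"  (len 17)
11) "0000010100011000010"  (len 19)
12) "000010100011000010"  (len 18)
13) "00010100011000010"  (len 17)
14) "0010100011000010"  (len 16)
15) "010100011000010"  (len 15)
16) "10100011000010"  (len 14)
17) "0100011000010010"  (len 16)
18) "100011000010010"  (len 15)
19) "00011000010010001"  (len 17)
20) "0011000010010001"  (len 16)
21) "011000010010001"  (len 15)
22) "11000010010001"  (len 14)
23) "1000010010001010"  (len 16)
24) "0000100100010101000"  (len 19)
25) "000100100010101000"  (len 18)
26) "00100100010101000"  (len 17)
27) "0100100010101000"  (len 16)
28) "100100010101000"  (len 15)
29) "00100010101000010"  (len 17)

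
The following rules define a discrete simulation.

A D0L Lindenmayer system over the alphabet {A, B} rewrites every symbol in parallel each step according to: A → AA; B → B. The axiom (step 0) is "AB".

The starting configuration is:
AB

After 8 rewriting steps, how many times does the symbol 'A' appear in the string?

256

t=0: AB
t=1: AAB
t=2: AAAAB
t=3: AAAAAAAAB
t=4: AAAAAAAAAAAAAAAAB
t=5: AAAAAAAAAAAAAAAAAAAAAAAAAAAAAAAAB
t=6: AAAAAAAAAAAAAAAAAAAAAAAAAAAAAAAAAAAAAAAAAAAAAAAAAAAAAAAAAAAAAAAAB
t=7: AAAAAAAAAAAAAAAAAAAAAAAAAAAAAAAAAAAAAAAAAAAAAAAAAAAAAAAAAA…AAAAAAAAAAAAAAAAAAAAAAAAAAAAAAAAAAAAAAAAAAAAAAAAAAAAAAAAAB  (len 129)
t=8: AAAAAAAAAAAAAAAAAAAAAAAAAAAAAAAAAAAAAAAAAAAAAAAAAAAAAAAAAA…AAAAAAAAAAAAAAAAAAAAAAAAAAAAAAAAAAAAAAAAAAAAAAAAAAAAAAAAAB  (len 257)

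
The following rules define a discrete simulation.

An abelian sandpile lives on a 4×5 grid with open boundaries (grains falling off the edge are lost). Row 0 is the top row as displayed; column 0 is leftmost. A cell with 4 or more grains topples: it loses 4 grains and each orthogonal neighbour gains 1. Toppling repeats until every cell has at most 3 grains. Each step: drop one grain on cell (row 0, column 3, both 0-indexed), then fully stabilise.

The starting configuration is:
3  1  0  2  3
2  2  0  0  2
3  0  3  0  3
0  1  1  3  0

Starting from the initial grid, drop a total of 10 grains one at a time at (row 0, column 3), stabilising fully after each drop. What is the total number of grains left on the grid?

step 0: 3  1  0  2  3
2  2  0  0  2
3  0  3  0  3
0  1  1  3  0
step 1: 3  1  0  3  3
2  2  0  0  2
3  0  3  0  3
0  1  1  3  0
step 2: 3  1  1  1  0
2  2  0  1  3
3  0  3  0  3
0  1  1  3  0
step 3: 3  1  1  2  0
2  2  0  1  3
3  0  3  0  3
0  1  1  3  0
step 4: 3  1  1  3  0
2  2  0  1  3
3  0  3  0  3
0  1  1  3  0
step 5: 3  1  2  0  1
2  2  0  2  3
3  0  3  0  3
0  1  1  3  0
step 6: 3  1  2  1  1
2  2  0  2  3
3  0  3  0  3
0  1  1  3  0
step 7: 3  1  2  2  1
2  2  0  2  3
3  0  3  0  3
0  1  1  3  0
step 8: 3  1  2  3  1
2  2  0  2  3
3  0  3  0  3
0  1  1  3  0
step 9: 3  1  3  0  2
2  2  0  3  3
3  0  3  0  3
0  1  1  3  0
step 10: 3  1  3  1  2
2  2  0  3  3
3  0  3  0  3
0  1  1  3  0

34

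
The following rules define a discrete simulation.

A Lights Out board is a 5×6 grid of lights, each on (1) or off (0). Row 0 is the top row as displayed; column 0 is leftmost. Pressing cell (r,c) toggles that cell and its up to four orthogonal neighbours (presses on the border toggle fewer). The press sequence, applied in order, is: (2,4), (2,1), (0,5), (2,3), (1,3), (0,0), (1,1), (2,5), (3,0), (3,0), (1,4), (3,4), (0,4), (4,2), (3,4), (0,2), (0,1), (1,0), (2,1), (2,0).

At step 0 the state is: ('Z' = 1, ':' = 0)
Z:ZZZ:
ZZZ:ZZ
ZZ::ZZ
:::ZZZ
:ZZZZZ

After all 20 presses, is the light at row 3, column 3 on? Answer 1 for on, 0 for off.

0

k=0  Z:ZZZ:
ZZZ:ZZ
ZZ::ZZ
:::ZZZ
:ZZZZZ
k=1  Z:ZZZ:
ZZZ::Z
ZZ:Z::
:::Z:Z
:ZZZZZ
k=2  Z:ZZZ:
Z:Z::Z
::ZZ::
:Z:Z:Z
:ZZZZZ
k=3  Z:ZZ:Z
Z:Z:::
::ZZ::
:Z:Z:Z
:ZZZZZ
k=4  Z:ZZ:Z
Z:ZZ::
::::Z:
:Z:::Z
:ZZZZZ
k=5  Z:Z::Z
Z:::Z:
:::ZZ:
:Z:::Z
:ZZZZZ
k=6  :ZZ::Z
::::Z:
:::ZZ:
:Z:::Z
:ZZZZZ
k=7  ::Z::Z
ZZZ:Z:
:Z:ZZ:
:Z:::Z
:ZZZZZ
k=8  ::Z::Z
ZZZ:ZZ
:Z:Z:Z
:Z::::
:ZZZZZ
k=9  ::Z::Z
ZZZ:ZZ
ZZ:Z:Z
Z:::::
ZZZZZZ
k=10  ::Z::Z
ZZZ:ZZ
:Z:Z:Z
:Z::::
:ZZZZZ
k=11  ::Z:ZZ
ZZZZ::
:Z:ZZZ
:Z::::
:ZZZZZ
k=12  ::Z:ZZ
ZZZZ::
:Z:Z:Z
:Z:ZZZ
:ZZZ:Z
k=13  ::ZZ::
ZZZZZ:
:Z:Z:Z
:Z:ZZZ
:ZZZ:Z
k=14  ::ZZ::
ZZZZZ:
:Z:Z:Z
:ZZZZZ
:::::Z
k=15  ::ZZ::
ZZZZZ:
:Z:ZZZ
:ZZ:::
::::ZZ
k=16  :Z::::
ZZ:ZZ:
:Z:ZZZ
:ZZ:::
::::ZZ
k=17  Z:Z:::
Z::ZZ:
:Z:ZZZ
:ZZ:::
::::ZZ
k=18  ::Z:::
:Z:ZZ:
ZZ:ZZZ
:ZZ:::
::::ZZ
k=19  ::Z:::
:::ZZ:
::ZZZZ
::Z:::
::::ZZ
k=20  ::Z:::
Z::ZZ:
ZZZZZZ
Z:Z:::
::::ZZ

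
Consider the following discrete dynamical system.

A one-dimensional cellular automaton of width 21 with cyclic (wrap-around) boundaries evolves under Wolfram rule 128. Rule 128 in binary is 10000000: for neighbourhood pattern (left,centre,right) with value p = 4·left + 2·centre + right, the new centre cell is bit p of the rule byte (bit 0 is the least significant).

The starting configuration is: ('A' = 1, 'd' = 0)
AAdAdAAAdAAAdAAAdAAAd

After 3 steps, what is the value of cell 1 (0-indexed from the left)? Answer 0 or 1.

0

k=0  AAdAdAAAdAAAdAAAdAAAd
k=1  ddddddAdddAdddAdddAdd
k=2  ddddddddddddddddddddd
k=3  ddddddddddddddddddddd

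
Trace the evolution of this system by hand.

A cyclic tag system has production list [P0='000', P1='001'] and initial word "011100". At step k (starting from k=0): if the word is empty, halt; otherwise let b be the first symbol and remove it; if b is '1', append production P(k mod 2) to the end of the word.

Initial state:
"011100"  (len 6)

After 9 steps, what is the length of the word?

gen 0: "011100"  (len 6)
gen 1: "11100"  (len 5)
gen 2: "1100001"  (len 7)
gen 3: "100001000"  (len 9)
gen 4: "00001000001"  (len 11)
gen 5: "0001000001"  (len 10)
gen 6: "001000001"  (len 9)
gen 7: "01000001"  (len 8)
gen 8: "1000001"  (len 7)
gen 9: "000001000"  (len 9)

9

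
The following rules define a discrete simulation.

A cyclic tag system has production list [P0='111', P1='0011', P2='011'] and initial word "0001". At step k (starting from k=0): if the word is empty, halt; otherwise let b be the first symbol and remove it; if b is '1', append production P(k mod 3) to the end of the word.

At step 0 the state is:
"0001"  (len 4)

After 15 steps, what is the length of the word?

19

gen 0: "0001"  (len 4)
gen 1: "001"  (len 3)
gen 2: "01"  (len 2)
gen 3: "1"  (len 1)
gen 4: "111"  (len 3)
gen 5: "110011"  (len 6)
gen 6: "10011011"  (len 8)
gen 7: "0011011111"  (len 10)
gen 8: "011011111"  (len 9)
gen 9: "11011111"  (len 8)
gen 10: "1011111111"  (len 10)
gen 11: "0111111110011"  (len 13)
gen 12: "111111110011"  (len 12)
gen 13: "11111110011111"  (len 14)
gen 14: "11111100111110011"  (len 17)
gen 15: "1111100111110011011"  (len 19)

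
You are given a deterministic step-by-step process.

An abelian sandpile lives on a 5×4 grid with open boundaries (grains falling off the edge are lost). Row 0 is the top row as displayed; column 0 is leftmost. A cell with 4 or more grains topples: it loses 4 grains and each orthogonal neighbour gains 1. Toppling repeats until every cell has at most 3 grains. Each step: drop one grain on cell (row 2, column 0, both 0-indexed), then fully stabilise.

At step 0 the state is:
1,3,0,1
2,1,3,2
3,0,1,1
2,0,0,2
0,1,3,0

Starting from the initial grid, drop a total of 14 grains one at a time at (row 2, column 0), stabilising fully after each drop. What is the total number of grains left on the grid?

33

step 0: 1,3,0,1
2,1,3,2
3,0,1,1
2,0,0,2
0,1,3,0
step 1: 1,3,0,1
3,1,3,2
0,1,1,1
3,0,0,2
0,1,3,0
step 2: 1,3,0,1
3,1,3,2
1,1,1,1
3,0,0,2
0,1,3,0
step 3: 1,3,0,1
3,1,3,2
2,1,1,1
3,0,0,2
0,1,3,0
step 4: 1,3,0,1
3,1,3,2
3,1,1,1
3,0,0,2
0,1,3,0
step 5: 2,3,0,1
0,2,3,2
2,2,1,1
0,1,0,2
1,1,3,0
step 6: 2,3,0,1
0,2,3,2
3,2,1,1
0,1,0,2
1,1,3,0
step 7: 2,3,0,1
1,2,3,2
0,3,1,1
1,1,0,2
1,1,3,0
step 8: 2,3,0,1
1,2,3,2
1,3,1,1
1,1,0,2
1,1,3,0
step 9: 2,3,0,1
1,2,3,2
2,3,1,1
1,1,0,2
1,1,3,0
step 10: 2,3,0,1
1,2,3,2
3,3,1,1
1,1,0,2
1,1,3,0
step 11: 2,3,0,1
2,3,3,2
1,0,2,1
2,2,0,2
1,1,3,0
step 12: 2,3,0,1
2,3,3,2
2,0,2,1
2,2,0,2
1,1,3,0
step 13: 2,3,0,1
2,3,3,2
3,0,2,1
2,2,0,2
1,1,3,0
step 14: 2,3,0,1
3,3,3,2
0,1,2,1
3,2,0,2
1,1,3,0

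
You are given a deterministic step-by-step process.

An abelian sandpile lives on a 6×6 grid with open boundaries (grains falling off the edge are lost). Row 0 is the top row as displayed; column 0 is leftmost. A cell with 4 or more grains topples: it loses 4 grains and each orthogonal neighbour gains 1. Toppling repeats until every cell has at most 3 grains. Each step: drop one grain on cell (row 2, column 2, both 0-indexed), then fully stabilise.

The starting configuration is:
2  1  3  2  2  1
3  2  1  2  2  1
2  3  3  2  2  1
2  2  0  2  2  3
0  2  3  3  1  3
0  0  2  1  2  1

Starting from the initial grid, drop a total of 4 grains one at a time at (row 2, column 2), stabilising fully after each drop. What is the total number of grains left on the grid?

t=0: 2  1  3  2  2  1
3  2  1  2  2  1
2  3  3  2  2  1
2  2  0  2  2  3
0  2  3  3  1  3
0  0  2  1  2  1
t=1: 2  1  3  2  2  1
3  3  2  2  2  1
3  0  1  3  2  1
2  3  1  2  2  3
0  2  3  3  1  3
0  0  2  1  2  1
t=2: 2  1  3  2  2  1
3  3  2  2  2  1
3  0  2  3  2  1
2  3  1  2  2  3
0  2  3  3  1  3
0  0  2  1  2  1
t=3: 2  1  3  2  2  1
3  3  2  2  2  1
3  0  3  3  2  1
2  3  1  2  2  3
0  2  3  3  1  3
0  0  2  1  2  1
t=4: 2  1  3  2  2  1
3  3  3  3  2  1
3  1  1  0  3  1
2  3  2  3  2  3
0  2  3  3  1  3
0  0  2  1  2  1

68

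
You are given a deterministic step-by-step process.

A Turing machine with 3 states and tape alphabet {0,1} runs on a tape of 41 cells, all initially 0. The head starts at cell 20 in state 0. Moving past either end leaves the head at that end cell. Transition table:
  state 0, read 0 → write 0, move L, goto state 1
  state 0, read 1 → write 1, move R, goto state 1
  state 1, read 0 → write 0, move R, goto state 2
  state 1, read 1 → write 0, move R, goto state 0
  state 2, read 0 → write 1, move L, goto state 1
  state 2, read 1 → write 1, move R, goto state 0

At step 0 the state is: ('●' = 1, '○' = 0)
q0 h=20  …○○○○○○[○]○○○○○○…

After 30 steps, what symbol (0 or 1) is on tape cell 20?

0

gen 0: q0 h=20  …○○○○○○[○]○○○○○○…
gen 1: q1 h=19  …○○○○○○[○]○○○○○○…
gen 2: q2 h=20  …○○○○○○[○]○○○○○○…
gen 3: q1 h=19  …○○○○○○[○]●○○○○○…
gen 4: q2 h=20  …○○○○○○[●]○○○○○○…
gen 5: q0 h=21  …○○○○○●[○]○○○○○○…
gen 6: q1 h=20  …○○○○○○[●]○○○○○○…
gen 7: q0 h=21  …○○○○○○[○]○○○○○○…
gen 8: q1 h=20  …○○○○○○[○]○○○○○○…
gen 9: q2 h=21  …○○○○○○[○]○○○○○○…
gen 10: q1 h=20  …○○○○○○[○]●○○○○○…
gen 11: q2 h=21  …○○○○○○[●]○○○○○○…
gen 12: q0 h=22  …○○○○○●[○]○○○○○○…
gen 13: q1 h=21  …○○○○○○[●]○○○○○○…
gen 14: q0 h=22  …○○○○○○[○]○○○○○○…
gen 15: q1 h=21  …○○○○○○[○]○○○○○○…
gen 16: q2 h=22  …○○○○○○[○]○○○○○○…
gen 17: q1 h=21  …○○○○○○[○]●○○○○○…
gen 18: q2 h=22  …○○○○○○[●]○○○○○○…
gen 19: q0 h=23  …○○○○○●[○]○○○○○○…
gen 20: q1 h=22  …○○○○○○[●]○○○○○○…
gen 21: q0 h=23  …○○○○○○[○]○○○○○○…
gen 22: q1 h=22  …○○○○○○[○]○○○○○○…
gen 23: q2 h=23  …○○○○○○[○]○○○○○○…
gen 24: q1 h=22  …○○○○○○[○]●○○○○○…
gen 25: q2 h=23  …○○○○○○[●]○○○○○○…
gen 26: q0 h=24  …○○○○○●[○]○○○○○○…
gen 27: q1 h=23  …○○○○○○[●]○○○○○○…
gen 28: q0 h=24  …○○○○○○[○]○○○○○○…
gen 29: q1 h=23  …○○○○○○[○]○○○○○○…
gen 30: q2 h=24  …○○○○○○[○]○○○○○○…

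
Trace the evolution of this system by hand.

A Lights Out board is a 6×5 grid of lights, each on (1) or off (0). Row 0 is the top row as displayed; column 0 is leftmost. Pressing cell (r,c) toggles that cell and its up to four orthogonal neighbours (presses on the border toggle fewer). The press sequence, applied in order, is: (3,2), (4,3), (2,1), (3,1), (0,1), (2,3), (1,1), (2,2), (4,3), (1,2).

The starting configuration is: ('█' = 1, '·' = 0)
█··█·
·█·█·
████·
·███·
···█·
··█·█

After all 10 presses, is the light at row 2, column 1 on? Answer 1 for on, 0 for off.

1

[0] █··█·
·█·█·
████·
·███·
···█·
··█·█
[1] █··█·
·█·█·
██·█·
·····
··██·
··█·█
[2] █··█·
·█·█·
██·█·
···█·
····█
··███
[3] █··█·
···█·
··██·
·█·█·
····█
··███
[4] █··█·
···█·
·███·
█·██·
·█··█
··███
[5] ·███·
·█·█·
·███·
█·██·
·█··█
··███
[6] ·███·
·█···
·█··█
█·█··
·█··█
··███
[7] ··██·
█·█··
····█
█·█··
·█··█
··███
[8] ··██·
█····
·████
█····
·█··█
··███
[9] ··██·
█····
·████
█··█·
·███·
··█·█
[10] ···█·
████·
·█·██
█··█·
·███·
··█·█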